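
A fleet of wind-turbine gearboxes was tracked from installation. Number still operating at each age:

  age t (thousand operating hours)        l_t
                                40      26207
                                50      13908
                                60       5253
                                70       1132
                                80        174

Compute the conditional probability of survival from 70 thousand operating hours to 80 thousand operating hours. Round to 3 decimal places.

The conditional survival probability is l_80/l_70 = 174/1132 = 0.153710.

0.154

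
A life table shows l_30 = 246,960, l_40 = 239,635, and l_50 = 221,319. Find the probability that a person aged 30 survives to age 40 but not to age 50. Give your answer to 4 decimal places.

We want 10|10q30 = (l_40 − l_50)/l_30.
This is the probability of reaching 40 but not 50, conditional on being alive at 30: (l_40 − l_50) / l_30.
= (239,635 − 221,319) / 246,960 = 18,316 / 246,960 = 0.074166.

0.0742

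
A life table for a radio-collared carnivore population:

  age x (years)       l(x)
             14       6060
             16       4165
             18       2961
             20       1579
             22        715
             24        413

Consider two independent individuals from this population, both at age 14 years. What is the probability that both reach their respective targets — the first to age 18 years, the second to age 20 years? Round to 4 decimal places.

0.1273

p₁ = l(18)/l(14) = 2961/6060 = 0.488614; p₂ = l(20)/l(14) = 1579/6060 = 0.260561.
P(both) = p₁ × p₂ = 0.488614 × 0.260561 = 0.127314.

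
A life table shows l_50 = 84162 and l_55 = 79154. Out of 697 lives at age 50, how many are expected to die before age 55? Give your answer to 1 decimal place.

41.5

The relevant probability is 1 − 79154/84162 = 0.059504.
Expected number = 697 × 0.059504 = 41.5.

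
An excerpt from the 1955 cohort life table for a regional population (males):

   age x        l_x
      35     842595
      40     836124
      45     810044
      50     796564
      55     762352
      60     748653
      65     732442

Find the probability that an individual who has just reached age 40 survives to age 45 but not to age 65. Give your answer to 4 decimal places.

0.0928

We want 5|20q40 = (l_45 − l_65)/l_40.
This is the probability of reaching 45 but not 65, conditional on being alive at 40: (l_45 − l_65) / l_40.
= (810044 − 732442) / 836124 = 77602 / 836124 = 0.092812.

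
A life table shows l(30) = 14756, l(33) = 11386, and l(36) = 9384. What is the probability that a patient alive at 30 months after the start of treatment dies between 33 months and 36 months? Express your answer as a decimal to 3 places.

0.136

This is the probability of reaching 33 but not 36, conditional on being alive at 30: (l(33) − l(36)) / l(30).
= (11386 − 9384) / 14756 = 2002 / 14756 = 0.135674.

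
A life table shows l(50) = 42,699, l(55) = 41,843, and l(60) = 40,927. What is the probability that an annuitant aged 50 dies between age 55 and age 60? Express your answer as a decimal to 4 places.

This is the probability of reaching 55 but not 60, conditional on being alive at 50: (l(55) − l(60)) / l(50).
= (41,843 − 40,927) / 42,699 = 916 / 42,699 = 0.021452.

0.0215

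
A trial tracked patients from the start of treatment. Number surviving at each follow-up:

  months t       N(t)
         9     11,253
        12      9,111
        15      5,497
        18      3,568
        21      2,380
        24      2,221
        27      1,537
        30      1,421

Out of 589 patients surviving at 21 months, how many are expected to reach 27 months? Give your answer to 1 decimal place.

380.4

The relevant probability is 1,537/2,380 = 0.645798.
Expected number = 589 × 0.645798 = 380.4.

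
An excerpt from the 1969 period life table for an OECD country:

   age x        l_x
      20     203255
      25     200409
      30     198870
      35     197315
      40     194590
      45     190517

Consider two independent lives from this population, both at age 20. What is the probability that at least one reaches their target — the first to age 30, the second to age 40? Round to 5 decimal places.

0.99908

p₁ = l_30/l_20 = 198870/203255 = 0.978426; p₂ = l_40/l_20 = 194590/203255 = 0.957369.
P(at least one) = 1 − (1−p₁)(1−p₂) = 1 − 0.021574 × 0.042631 = 0.999080.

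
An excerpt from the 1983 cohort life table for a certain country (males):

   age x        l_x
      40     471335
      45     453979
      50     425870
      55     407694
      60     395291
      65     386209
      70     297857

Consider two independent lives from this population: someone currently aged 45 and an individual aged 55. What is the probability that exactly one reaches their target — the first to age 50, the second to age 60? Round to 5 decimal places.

0.08857

p₁ = l_50/l_45 = 425870/453979 = 0.938083; p₂ = l_60/l_55 = 395291/407694 = 0.969578.
P(exactly one) = p₁(1−p₂) + (1−p₁)p₂ = 0.028538 + 0.060033 = 0.088572.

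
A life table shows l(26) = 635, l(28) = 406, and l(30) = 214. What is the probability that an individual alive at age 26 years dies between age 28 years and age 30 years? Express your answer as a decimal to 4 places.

This is the probability of reaching 28 but not 30, conditional on being alive at 26: (l(28) − l(30)) / l(26).
= (406 − 214) / 635 = 192 / 635 = 0.302362.

0.3024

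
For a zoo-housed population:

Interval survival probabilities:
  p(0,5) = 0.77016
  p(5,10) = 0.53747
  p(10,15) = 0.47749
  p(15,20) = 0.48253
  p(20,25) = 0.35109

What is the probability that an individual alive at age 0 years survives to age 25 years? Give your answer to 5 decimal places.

P(survive 0→25) = 0.77016 × 0.53747 × 0.47749 × 0.48253 × 0.35109.
= 0.033484.

0.03348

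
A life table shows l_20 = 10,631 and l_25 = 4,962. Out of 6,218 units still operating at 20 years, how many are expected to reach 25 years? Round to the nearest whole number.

2902

The relevant probability is 4,962/10,631 = 0.466748.
Expected number = 6,218 × 0.466748 = 2902.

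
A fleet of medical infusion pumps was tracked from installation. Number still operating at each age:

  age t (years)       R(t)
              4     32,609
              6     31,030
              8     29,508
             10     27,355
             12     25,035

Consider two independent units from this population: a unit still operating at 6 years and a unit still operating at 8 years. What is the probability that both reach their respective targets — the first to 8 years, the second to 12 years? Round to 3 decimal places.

0.807

p₁ = R(8)/R(6) = 29,508/31,030 = 0.950951; p₂ = R(12)/R(8) = 25,035/29,508 = 0.848414.
P(both) = p₁ × p₂ = 0.950951 × 0.848414 = 0.806800.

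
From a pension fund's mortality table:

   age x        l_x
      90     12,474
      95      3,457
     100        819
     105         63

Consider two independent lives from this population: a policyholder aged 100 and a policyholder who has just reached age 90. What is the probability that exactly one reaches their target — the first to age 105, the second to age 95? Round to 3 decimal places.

p₁ = l_105/l_100 = 63/819 = 0.076923; p₂ = l_95/l_90 = 3,457/12,474 = 0.277136.
P(exactly one) = p₁(1−p₂) + (1−p₁)p₂ = 0.055605 + 0.255818 = 0.311423.

0.311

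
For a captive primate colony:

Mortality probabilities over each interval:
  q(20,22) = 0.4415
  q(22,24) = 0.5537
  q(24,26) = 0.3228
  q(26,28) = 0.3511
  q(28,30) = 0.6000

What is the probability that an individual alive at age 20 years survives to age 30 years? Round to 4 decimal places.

Survival from 20 to 30 is the product of surviving each interval: (1 − 0.4415) × (1 − 0.5537) × (1 − 0.3228) × (1 − 0.3511) × (1 − 0.6000).
= 0.5585 × 0.4463 × 0.6772 × 0.6489 × 0.4000 = 0.043813.

0.0438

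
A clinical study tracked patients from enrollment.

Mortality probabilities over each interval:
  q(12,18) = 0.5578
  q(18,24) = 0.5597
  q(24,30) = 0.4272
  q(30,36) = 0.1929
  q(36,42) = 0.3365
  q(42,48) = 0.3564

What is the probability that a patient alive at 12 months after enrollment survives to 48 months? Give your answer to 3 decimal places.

0.038

Chaining the interval survival probabilities: (1 − 0.5578) × (1 − 0.5597) × (1 − 0.4272) × (1 − 0.1929) × (1 − 0.3365) × (1 − 0.3564).
= 0.4422 × 0.4403 × 0.5728 × 0.8071 × 0.6635 × 0.6436 = 0.038437.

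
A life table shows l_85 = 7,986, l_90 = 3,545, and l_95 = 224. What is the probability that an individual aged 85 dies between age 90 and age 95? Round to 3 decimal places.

0.416

We want 5|5q85 = (l_90 − l_95)/l_85.
This is the probability of reaching 90 but not 95, conditional on being alive at 85: (l_90 − l_95) / l_85.
= (3,545 − 224) / 7,986 = 3,321 / 7,986 = 0.415853.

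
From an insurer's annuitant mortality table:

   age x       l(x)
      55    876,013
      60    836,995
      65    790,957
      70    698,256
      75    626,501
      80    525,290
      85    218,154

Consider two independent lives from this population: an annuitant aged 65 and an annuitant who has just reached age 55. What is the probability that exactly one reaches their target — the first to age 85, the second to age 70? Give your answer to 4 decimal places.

0.6332

p₁ = l(85)/l(65) = 218,154/790,957 = 0.275810; p₂ = l(70)/l(55) = 698,256/876,013 = 0.797084.
P(exactly one) = p₁(1−p₂) + (1−p₁)p₂ = 0.055966 + 0.577240 = 0.633207.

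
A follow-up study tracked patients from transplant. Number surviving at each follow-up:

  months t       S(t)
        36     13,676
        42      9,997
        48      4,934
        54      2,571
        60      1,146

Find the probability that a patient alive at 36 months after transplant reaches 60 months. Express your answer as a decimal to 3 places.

0.084

The conditional survival probability is S(60)/S(36) = 1,146/13,676 = 0.083796.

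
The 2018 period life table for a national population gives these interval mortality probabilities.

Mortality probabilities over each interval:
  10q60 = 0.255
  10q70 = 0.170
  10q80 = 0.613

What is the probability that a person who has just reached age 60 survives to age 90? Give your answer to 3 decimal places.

Survival from 60 to 90 is the product of surviving each interval: (1 − 0.255) × (1 − 0.170) × (1 − 0.613).
= 0.745 × 0.830 × 0.387 = 0.239301.

0.239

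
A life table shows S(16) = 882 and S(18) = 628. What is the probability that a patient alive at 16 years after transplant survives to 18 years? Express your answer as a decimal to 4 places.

The conditional survival probability is S(18)/S(16) = 628/882 = 0.712018.

0.7120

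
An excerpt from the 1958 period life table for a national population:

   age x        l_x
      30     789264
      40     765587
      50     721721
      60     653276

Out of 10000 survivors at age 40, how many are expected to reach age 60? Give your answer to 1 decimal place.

8533.0

The relevant probability is 653276/765587 = 0.853301.
Expected number = 10000 × 0.853301 = 8533.0.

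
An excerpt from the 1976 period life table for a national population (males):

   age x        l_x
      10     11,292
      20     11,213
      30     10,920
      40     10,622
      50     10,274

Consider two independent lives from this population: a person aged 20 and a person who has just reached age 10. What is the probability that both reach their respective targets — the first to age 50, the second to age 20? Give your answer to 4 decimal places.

p₁ = l_50/l_20 = 10,274/11,213 = 0.916258; p₂ = l_20/l_10 = 11,213/11,292 = 0.993004.
P(both) = p₁ × p₂ = 0.916258 × 0.993004 = 0.909848.

0.9098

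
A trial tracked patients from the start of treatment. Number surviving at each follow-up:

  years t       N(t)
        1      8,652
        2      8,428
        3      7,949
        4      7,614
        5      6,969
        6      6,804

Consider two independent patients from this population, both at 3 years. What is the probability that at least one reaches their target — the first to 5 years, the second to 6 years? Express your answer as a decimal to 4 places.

0.9822

p₁ = N(5)/N(3) = 6,969/7,949 = 0.876714; p₂ = N(6)/N(3) = 6,804/7,949 = 0.855957.
P(at least one) = 1 − (1−p₁)(1−p₂) = 1 − 0.123286 × 0.144043 = 0.982242.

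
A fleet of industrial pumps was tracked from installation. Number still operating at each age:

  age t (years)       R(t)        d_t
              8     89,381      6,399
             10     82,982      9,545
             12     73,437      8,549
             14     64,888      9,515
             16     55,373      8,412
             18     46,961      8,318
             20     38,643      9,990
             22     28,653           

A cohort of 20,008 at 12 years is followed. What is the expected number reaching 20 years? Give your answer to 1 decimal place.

The relevant probability is 38,643/73,437 = 0.526206.
Expected number = 20,008 × 0.526206 = 10528.3.

10528.3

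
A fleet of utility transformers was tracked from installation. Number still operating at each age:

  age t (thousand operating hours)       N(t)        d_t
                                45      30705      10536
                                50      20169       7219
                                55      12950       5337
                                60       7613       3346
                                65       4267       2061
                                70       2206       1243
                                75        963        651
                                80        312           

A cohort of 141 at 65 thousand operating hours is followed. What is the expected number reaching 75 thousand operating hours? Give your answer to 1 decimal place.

The relevant probability is 963/4267 = 0.225685.
Expected number = 141 × 0.225685 = 31.8.

31.8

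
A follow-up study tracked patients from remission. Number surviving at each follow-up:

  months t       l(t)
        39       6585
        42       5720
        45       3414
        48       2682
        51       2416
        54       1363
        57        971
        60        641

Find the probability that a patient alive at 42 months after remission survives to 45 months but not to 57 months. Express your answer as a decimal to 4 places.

This is the probability of reaching 45 but not 57, conditional on being alive at 42: (l(45) − l(57)) / l(42).
= (3414 − 971) / 5720 = 2443 / 5720 = 0.427098.

0.4271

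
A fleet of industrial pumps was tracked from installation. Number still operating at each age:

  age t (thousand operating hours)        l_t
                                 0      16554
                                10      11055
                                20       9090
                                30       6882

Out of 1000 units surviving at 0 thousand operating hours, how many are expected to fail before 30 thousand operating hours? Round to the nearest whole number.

The relevant probability is 1 − 6882/16554 = 0.584270.
Expected number = 1000 × 0.584270 = 584.

584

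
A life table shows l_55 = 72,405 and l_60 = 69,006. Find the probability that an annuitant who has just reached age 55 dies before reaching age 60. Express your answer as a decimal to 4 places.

0.0469

P(die before 60 | alive at 55) = 1 − l_60/l_55 = 1 − 69,006/72,405 = (3,399)/72,405 = 0.046944.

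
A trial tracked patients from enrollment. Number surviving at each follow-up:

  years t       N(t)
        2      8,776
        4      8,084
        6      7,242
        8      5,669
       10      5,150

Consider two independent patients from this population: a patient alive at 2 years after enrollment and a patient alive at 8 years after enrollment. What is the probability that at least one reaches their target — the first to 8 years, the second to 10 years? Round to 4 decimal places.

p₁ = N(8)/N(2) = 5,669/8,776 = 0.645966; p₂ = N(10)/N(8) = 5,150/5,669 = 0.908449.
P(at least one) = 1 − (1−p₁)(1−p₂) = 1 − 0.354034 × 0.091551 = 0.967588.

0.9676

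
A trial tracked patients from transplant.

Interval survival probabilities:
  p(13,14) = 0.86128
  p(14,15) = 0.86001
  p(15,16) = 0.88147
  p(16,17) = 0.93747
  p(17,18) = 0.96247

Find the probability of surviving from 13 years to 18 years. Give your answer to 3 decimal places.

Chaining the interval survival probabilities: 0.86128 × 0.86001 × 0.88147 × 0.93747 × 0.96247.
= 0.589115.

0.589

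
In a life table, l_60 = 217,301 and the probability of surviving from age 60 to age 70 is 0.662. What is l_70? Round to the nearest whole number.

l_70 = l_60 × p = 217,301 × 0.662 = 143853.

143853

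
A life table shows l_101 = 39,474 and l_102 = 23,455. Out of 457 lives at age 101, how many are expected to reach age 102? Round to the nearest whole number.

The relevant probability is 23,455/39,474 = 0.594189.
Expected number = 457 × 0.594189 = 272.

272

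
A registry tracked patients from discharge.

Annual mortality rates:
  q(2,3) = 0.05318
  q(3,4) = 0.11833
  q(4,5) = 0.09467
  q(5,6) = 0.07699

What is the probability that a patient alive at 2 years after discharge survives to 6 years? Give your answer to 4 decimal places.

0.6976

The overall survival probability is (1 − 0.05318) × (1 − 0.11833) × (1 − 0.09467) × (1 − 0.07699).
= 0.94682 × 0.88167 × 0.90533 × 0.92301 = 0.697568.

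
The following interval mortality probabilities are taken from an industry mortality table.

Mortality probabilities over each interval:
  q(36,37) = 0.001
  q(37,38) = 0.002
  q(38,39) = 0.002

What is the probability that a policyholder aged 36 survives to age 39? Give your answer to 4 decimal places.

Chaining the interval survival probabilities: (1 − 0.001) × (1 − 0.002) × (1 − 0.002).
= 0.999 × 0.998 × 0.998 = 0.995008.

0.9950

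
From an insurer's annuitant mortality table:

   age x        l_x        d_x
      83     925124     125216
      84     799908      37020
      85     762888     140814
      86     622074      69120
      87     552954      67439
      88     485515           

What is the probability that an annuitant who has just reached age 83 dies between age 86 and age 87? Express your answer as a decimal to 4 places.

0.0747

This is the probability of reaching 86 but not 87, conditional on being alive at 83: (l_86 − l_87) / l_83.
= (622074 − 552954) / 925124 = 69120 / 925124 = 0.074714.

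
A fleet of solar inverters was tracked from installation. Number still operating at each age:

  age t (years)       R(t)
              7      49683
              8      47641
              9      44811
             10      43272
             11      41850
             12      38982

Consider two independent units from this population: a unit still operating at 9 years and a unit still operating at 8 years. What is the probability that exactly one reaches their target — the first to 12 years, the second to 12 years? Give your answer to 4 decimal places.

p₁ = R(12)/R(9) = 38982/44811 = 0.869920; p₂ = R(12)/R(8) = 38982/47641 = 0.818245.
P(exactly one) = p₁(1−p₂) + (1−p₁)p₂ = 0.158112 + 0.106437 = 0.264550.

0.2645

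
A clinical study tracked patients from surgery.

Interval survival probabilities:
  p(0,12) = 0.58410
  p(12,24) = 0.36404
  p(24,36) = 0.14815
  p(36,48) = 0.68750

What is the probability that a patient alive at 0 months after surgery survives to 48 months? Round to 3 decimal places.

Chaining the interval survival probabilities: 0.58410 × 0.36404 × 0.14815 × 0.68750.
= 0.021658.

0.022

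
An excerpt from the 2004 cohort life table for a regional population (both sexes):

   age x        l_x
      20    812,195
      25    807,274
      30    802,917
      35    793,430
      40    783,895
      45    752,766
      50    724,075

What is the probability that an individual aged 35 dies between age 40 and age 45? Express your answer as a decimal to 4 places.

This is the probability of reaching 40 but not 45, conditional on being alive at 35: (l_40 − l_45) / l_35.
= (783,895 − 752,766) / 793,430 = 31,129 / 793,430 = 0.039233.

0.0392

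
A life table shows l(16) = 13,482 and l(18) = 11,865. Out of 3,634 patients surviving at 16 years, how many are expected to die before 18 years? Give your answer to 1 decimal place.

435.9

The relevant probability is 1 − 11,865/13,482 = 0.119938.
Expected number = 3,634 × 0.119938 = 435.9.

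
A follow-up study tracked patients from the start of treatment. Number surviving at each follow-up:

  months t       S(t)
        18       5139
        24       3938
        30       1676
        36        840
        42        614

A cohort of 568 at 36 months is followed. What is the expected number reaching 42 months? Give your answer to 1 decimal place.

415.2

The relevant probability is 614/840 = 0.730952.
Expected number = 568 × 0.730952 = 415.2.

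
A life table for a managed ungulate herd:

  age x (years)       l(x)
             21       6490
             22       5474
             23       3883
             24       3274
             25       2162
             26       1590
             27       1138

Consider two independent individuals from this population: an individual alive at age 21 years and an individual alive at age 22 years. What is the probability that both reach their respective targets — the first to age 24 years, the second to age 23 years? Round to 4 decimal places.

0.3578

p₁ = l(24)/l(21) = 3274/6490 = 0.504468; p₂ = l(23)/l(22) = 3883/5474 = 0.709353.
P(both) = p₁ × p₂ = 0.504468 × 0.709353 = 0.357846.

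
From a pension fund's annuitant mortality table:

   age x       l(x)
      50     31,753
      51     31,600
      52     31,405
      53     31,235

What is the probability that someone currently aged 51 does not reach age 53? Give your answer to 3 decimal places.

P(die before 53 | alive at 51) = 1 − l(53)/l(51) = 1 − 31,235/31,600 = (365)/31,600 = 0.011551.

0.012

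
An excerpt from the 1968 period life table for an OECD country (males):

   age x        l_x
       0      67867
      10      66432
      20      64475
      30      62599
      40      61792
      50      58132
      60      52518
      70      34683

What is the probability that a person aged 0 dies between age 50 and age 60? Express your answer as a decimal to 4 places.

0.0827

We want 50|10q0 = (l_50 − l_60)/l_0.
This is the probability of reaching 50 but not 60, conditional on being alive at 0: (l_50 − l_60) / l_0.
= (58132 − 52518) / 67867 = 5614 / 67867 = 0.082721.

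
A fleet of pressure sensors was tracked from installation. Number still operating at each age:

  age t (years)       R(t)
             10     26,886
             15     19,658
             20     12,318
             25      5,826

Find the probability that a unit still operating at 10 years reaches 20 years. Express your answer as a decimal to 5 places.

0.45816

The conditional survival probability is R(20)/R(10) = 12,318/26,886 = 0.458157.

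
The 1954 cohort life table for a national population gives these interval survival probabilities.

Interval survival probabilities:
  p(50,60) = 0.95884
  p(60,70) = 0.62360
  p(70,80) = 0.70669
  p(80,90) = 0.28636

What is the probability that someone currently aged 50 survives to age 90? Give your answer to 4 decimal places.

0.1210

P(survive 50→90) = 0.95884 × 0.62360 × 0.70669 × 0.28636.
= 0.121002.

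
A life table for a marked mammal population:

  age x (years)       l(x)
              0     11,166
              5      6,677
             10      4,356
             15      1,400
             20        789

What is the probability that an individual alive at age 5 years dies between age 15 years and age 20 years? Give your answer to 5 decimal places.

This is the probability of reaching 15 but not 20, conditional on being alive at 5: (l(15) − l(20)) / l(5).
= (1,400 − 789) / 6,677 = 611 / 6,677 = 0.091508.

0.09151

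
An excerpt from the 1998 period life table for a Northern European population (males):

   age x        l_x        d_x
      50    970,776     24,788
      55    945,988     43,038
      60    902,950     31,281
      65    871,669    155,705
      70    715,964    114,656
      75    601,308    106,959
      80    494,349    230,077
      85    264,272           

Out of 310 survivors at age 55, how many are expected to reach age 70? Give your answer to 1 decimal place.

234.6

The relevant probability is 715,964/945,988 = 0.756843.
Expected number = 310 × 0.756843 = 234.6.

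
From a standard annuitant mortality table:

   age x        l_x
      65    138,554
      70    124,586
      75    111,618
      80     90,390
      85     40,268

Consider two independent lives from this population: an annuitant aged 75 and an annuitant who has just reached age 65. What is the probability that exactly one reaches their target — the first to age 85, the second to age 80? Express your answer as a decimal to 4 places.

p₁ = l_85/l_75 = 40,268/111,618 = 0.360766; p₂ = l_80/l_65 = 90,390/138,554 = 0.652381.
P(exactly one) = p₁(1−p₂) + (1−p₁)p₂ = 0.125409 + 0.417024 = 0.542433.

0.5424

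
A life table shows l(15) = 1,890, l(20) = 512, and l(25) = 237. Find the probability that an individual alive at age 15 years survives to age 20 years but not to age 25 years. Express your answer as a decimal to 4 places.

0.1455

This is the probability of reaching 20 but not 25, conditional on being alive at 15: (l(20) − l(25)) / l(15).
= (512 − 237) / 1,890 = 275 / 1,890 = 0.145503.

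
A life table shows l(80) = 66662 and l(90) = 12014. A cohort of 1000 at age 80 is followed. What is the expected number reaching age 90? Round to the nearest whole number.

180

The relevant probability is 12014/66662 = 0.180223.
Expected number = 1000 × 0.180223 = 180.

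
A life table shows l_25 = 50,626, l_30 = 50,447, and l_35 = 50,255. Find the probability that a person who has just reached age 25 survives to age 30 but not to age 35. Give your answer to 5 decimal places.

0.00379

We want 5|5q25 = (l_30 − l_35)/l_25.
This is the probability of reaching 30 but not 35, conditional on being alive at 25: (l_30 − l_35) / l_25.
= (50,447 − 50,255) / 50,626 = 192 / 50,626 = 0.003793.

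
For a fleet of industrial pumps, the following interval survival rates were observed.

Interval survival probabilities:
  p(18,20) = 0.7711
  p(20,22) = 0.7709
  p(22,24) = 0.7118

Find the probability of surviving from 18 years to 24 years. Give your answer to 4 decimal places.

0.4231

Chaining the interval survival probabilities: 0.7711 × 0.7709 × 0.7118.
= 0.423123.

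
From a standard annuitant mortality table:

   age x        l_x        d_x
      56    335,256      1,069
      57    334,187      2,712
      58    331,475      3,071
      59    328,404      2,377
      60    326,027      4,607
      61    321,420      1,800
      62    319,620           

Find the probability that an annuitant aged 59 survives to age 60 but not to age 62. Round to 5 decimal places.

We want 1|2q59 = (l_60 − l_62)/l_59.
This is the probability of reaching 60 but not 62, conditional on being alive at 59: (l_60 − l_62) / l_59.
= (326,027 − 319,620) / 328,404 = 6,407 / 328,404 = 0.019510.

0.01951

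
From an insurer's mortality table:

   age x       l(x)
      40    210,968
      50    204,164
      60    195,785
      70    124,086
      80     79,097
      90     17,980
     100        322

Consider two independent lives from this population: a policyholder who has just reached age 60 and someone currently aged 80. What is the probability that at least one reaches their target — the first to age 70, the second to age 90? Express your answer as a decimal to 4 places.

0.7170

p₁ = l(70)/l(60) = 124,086/195,785 = 0.633787; p₂ = l(90)/l(80) = 17,980/79,097 = 0.227316.
P(at least one) = 1 − (1−p₁)(1−p₂) = 1 − 0.366213 × 0.772684 = 0.717033.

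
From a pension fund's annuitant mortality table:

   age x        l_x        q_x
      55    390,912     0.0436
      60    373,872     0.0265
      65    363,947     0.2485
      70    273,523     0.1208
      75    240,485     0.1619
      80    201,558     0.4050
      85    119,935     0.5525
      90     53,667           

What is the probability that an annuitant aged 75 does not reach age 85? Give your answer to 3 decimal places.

P(die before 85 | alive at 75) = 1 − l_85/l_75 = 1 − 119,935/240,485 = (120,550)/240,485 = 0.501279.

0.501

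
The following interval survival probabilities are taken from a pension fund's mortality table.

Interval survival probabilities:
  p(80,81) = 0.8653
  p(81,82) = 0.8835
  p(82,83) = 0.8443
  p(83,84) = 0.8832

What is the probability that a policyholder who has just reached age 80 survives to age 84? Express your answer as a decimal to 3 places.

0.570

The overall survival probability is 0.8653 × 0.8835 × 0.8443 × 0.8832.
= 0.570071.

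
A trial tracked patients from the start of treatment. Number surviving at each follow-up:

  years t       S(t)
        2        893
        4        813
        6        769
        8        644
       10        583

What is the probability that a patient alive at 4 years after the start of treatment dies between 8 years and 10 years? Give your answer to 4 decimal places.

This is the probability of reaching 8 but not 10, conditional on being alive at 4: (S(8) − S(10)) / S(4).
= (644 − 583) / 813 = 61 / 813 = 0.075031.

0.0750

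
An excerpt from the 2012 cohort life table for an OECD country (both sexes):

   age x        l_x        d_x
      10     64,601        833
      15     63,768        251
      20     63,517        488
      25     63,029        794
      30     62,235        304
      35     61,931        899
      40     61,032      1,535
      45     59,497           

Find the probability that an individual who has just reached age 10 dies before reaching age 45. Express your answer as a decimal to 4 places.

P(die before 45 | alive at 10) = 1 − l_45/l_10 = 1 − 59,497/64,601 = (5,104)/64,601 = 0.079008.

0.0790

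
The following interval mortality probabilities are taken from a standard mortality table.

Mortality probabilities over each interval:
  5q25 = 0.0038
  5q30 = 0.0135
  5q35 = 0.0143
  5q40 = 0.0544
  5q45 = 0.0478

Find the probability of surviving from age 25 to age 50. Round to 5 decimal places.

0.87222

Chaining the interval survival probabilities: (1 − 0.0038) × (1 − 0.0135) × (1 − 0.0143) × (1 − 0.0544) × (1 − 0.0478).
= 0.9962 × 0.9865 × 0.9857 × 0.9456 × 0.9522 = 0.872216.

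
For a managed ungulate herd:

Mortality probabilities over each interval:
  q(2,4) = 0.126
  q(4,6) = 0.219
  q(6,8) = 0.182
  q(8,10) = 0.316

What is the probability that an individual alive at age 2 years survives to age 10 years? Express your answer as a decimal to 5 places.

0.38192

Survival from 2 to 10 is the product of surviving each interval: (1 − 0.126) × (1 − 0.219) × (1 − 0.182) × (1 − 0.316).
= 0.874 × 0.781 × 0.818 × 0.684 = 0.381920.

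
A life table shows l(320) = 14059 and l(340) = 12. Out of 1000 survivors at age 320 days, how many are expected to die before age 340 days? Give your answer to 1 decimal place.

999.1

The relevant probability is 1 − 12/14059 = 0.999146.
Expected number = 1000 × 0.999146 = 999.1.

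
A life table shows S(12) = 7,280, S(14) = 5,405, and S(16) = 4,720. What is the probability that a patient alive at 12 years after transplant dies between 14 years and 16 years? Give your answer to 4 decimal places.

This is the probability of reaching 14 but not 16, conditional on being alive at 12: (S(14) − S(16)) / S(12).
= (5,405 − 4,720) / 7,280 = 685 / 7,280 = 0.094093.

0.0941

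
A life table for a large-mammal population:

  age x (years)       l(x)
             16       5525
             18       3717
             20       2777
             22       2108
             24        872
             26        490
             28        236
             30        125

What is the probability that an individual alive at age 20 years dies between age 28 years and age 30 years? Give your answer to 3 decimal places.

0.040

This is the probability of reaching 28 but not 30, conditional on being alive at 20: (l(28) − l(30)) / l(20).
= (236 − 125) / 2777 = 111 / 2777 = 0.039971.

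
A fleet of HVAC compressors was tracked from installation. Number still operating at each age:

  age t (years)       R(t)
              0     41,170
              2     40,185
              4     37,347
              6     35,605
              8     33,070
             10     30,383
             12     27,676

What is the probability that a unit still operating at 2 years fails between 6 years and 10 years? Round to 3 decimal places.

This is the probability of reaching 6 but not 10, conditional on being operational at 2: (R(6) − R(10)) / R(2).
= (35,605 − 30,383) / 40,185 = 5,222 / 40,185 = 0.129949.

0.130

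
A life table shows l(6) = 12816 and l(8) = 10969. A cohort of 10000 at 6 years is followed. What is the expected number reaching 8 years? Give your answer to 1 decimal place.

8558.8

The relevant probability is 10969/12816 = 0.855883.
Expected number = 10000 × 0.855883 = 8558.8.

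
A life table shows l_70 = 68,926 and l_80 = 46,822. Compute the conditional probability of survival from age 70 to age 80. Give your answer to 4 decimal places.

The conditional survival probability is l_80/l_70 = 46,822/68,926 = 0.679308.

0.6793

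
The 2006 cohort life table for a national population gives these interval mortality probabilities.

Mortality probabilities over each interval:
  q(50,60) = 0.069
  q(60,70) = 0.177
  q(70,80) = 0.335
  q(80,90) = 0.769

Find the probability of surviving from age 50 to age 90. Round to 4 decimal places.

The overall survival probability is (1 − 0.069) × (1 − 0.177) × (1 − 0.335) × (1 − 0.769).
= 0.931 × 0.823 × 0.665 × 0.231 = 0.117702.

0.1177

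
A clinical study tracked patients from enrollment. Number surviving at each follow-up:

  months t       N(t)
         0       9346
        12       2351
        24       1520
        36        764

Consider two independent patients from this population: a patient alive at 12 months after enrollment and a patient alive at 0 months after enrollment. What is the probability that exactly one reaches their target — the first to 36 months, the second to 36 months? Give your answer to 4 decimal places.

0.3536

p₁ = N(36)/N(12) = 764/2351 = 0.324968; p₂ = N(36)/N(0) = 764/9346 = 0.081746.
P(exactly one) = p₁(1−p₂) + (1−p₁)p₂ = 0.298403 + 0.055181 = 0.353584.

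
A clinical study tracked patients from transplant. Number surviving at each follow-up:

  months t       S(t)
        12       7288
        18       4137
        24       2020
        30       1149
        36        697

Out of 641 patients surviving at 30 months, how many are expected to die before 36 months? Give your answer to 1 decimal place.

252.2

The relevant probability is 1 − 697/1149 = 0.393386.
Expected number = 641 × 0.393386 = 252.2.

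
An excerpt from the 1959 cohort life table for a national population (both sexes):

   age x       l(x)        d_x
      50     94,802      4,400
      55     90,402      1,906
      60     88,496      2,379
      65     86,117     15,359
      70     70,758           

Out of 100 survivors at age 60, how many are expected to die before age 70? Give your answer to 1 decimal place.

20.0

The relevant probability is 1 − 70,758/88,496 = 0.200438.
Expected number = 100 × 0.200438 = 20.0.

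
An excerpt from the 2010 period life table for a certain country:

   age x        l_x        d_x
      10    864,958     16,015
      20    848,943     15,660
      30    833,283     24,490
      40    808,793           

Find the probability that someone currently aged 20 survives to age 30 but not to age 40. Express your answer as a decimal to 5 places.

We want 10|10q20 = (l_30 − l_40)/l_20.
This is the probability of reaching 30 but not 40, conditional on being alive at 20: (l_30 − l_40) / l_20.
= (833,283 − 808,793) / 848,943 = 24,490 / 848,943 = 0.028848.

0.02885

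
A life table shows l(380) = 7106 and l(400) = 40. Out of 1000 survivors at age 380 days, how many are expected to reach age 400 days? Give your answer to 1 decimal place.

The relevant probability is 40/7106 = 0.005629.
Expected number = 1000 × 0.005629 = 5.6.

5.6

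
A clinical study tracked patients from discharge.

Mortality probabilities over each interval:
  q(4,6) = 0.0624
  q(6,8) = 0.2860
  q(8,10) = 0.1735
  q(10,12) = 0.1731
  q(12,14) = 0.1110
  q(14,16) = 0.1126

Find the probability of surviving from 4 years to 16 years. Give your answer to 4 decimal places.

0.3609

P(survive 4→16) = (1 − 0.0624) × (1 − 0.2860) × (1 − 0.1735) × (1 − 0.1731) × (1 − 0.1110) × (1 − 0.1126).
= 0.9376 × 0.7140 × 0.8265 × 0.8269 × 0.8890 × 0.8874 = 0.360938.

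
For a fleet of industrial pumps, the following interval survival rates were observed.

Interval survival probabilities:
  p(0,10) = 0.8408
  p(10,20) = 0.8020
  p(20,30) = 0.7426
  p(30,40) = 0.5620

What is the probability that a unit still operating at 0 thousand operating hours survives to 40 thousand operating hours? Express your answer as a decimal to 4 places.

Survival from 0 to 40 is the product of surviving each interval: 0.8408 × 0.8020 × 0.7426 × 0.5620.
= 0.281422.

0.2814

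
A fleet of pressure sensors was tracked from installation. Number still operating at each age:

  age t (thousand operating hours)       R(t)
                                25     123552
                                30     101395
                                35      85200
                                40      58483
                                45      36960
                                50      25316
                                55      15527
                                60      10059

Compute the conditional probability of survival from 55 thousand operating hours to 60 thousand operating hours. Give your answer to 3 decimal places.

0.648

The conditional survival probability is R(60)/R(55) = 10059/15527 = 0.647839.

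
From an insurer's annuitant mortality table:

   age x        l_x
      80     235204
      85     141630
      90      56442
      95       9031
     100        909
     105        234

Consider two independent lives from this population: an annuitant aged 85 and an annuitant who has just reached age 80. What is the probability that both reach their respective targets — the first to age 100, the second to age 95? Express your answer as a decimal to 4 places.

p₁ = l_100/l_85 = 909/141630 = 0.006418; p₂ = l_95/l_80 = 9031/235204 = 0.038396.
P(both) = p₁ × p₂ = 0.006418 × 0.038396 = 0.000246.

0.0002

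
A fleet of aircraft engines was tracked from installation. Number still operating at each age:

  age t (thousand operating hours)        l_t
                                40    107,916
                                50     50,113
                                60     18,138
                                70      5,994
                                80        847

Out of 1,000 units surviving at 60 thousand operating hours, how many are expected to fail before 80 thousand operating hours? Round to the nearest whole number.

953

The relevant probability is 1 − 847/18,138 = 0.953302.
Expected number = 1,000 × 0.953302 = 953.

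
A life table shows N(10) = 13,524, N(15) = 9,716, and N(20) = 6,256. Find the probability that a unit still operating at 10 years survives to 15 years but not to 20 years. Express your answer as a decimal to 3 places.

0.256

This is the probability of reaching 15 but not 20, conditional on being operational at 10: (N(15) − N(20)) / N(10).
= (9,716 − 6,256) / 13,524 = 3,460 / 13,524 = 0.255841.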